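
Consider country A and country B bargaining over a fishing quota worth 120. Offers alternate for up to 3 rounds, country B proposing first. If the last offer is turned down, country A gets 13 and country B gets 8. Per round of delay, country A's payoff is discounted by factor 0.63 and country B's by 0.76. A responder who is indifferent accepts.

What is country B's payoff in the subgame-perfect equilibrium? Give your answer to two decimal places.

Round 3 (country B proposes): country A gets 13 if talks fail, so country B offers 13 and keeps 107.
Round 2 (country A proposes): country B can get 107 next round, worth 0.76 × 107 = 81.32 now; country A offers that and keeps 38.68.
Round 1 (country B proposes): country A can get 38.68 next round, worth 0.63 × 38.68 = 24.3684 now; country B offers that and keeps 95.6316.

95.63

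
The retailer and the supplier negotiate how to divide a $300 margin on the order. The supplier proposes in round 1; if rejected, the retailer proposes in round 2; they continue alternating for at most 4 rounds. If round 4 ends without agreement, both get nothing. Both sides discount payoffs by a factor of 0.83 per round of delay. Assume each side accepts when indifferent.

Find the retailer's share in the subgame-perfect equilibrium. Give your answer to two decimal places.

Work backward from the last round.
Round 4 (the retailer proposes): rejection yields 0 for the supplier; the retailer offers 0 and keeps 300.
Round 3 (the supplier proposes): the retailer can get 300 next round, worth 0.83 × 300 = 249 now. The supplier offers 249 and keeps 300 − 249 = 51.
Round 2 (the retailer proposes): the supplier can get 51 next round, worth 0.83 × 51 = 42.33 now. The retailer offers 42.33 and keeps 300 − 42.33 = 257.67.
Round 1 (the supplier proposes): the retailer can get 257.67 next round, worth 0.83 × 257.67 = 213.8661 now; the supplier offers that and keeps 86.1339.

213.87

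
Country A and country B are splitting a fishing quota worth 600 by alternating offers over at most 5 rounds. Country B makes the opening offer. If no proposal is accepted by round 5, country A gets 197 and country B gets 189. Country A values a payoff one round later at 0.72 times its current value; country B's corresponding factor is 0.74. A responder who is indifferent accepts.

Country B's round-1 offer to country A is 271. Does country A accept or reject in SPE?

Accept

Work out country A's continuation value if the offer is rejected.
Round 5 (country B proposes): country A gets 197 if talks fail, so country B offers 197 and keeps 403.
Round 4 (country A proposes): country B can get 403 next round, worth 0.74 × 403 = 298.22 now, so country A offers 298.22, keeping 301.78.
Round 3 (country B proposes): country A can get 301.78 next round, worth 0.72 × 301.78 = 217.2816 now; country B offers that and keeps 382.7184.
Round 2 (country A proposes): country B can get 382.7184 next round, worth 0.74 × 382.7184 = 283.211616 now, so country A offers 283.211616, keeping 316.788384.
So by rejecting in round 1, country A gets 316.788384 next round, worth 0.72 × 316.788384 = 228.08763648 now.
Offer 271 ≥ 228.08763648, so country A accepts.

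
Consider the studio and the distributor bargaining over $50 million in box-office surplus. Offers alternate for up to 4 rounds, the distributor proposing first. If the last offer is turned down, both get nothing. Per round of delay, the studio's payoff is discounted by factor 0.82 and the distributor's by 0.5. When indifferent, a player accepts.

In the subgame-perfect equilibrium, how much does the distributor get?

By backward induction:
Round 4 (the studio proposes): the distributor will accept anything ≥ 0, so the studio offers 0 and keeps 50.
Round 3 (the distributor proposes): the studio can get 50 next round, worth 0.82 × 50 = 41 now; the distributor offers that and keeps 9.
Round 2 (the studio proposes): the distributor can get 9 next round, worth 0.5 × 9 = 4.5 now; the studio offers that and keeps 45.5.
Round 1 (the distributor proposes): the studio can get 45.5 next round, worth 0.82 × 45.5 = 37.31 now, so the distributor offers 37.31, keeping 12.69.

12.69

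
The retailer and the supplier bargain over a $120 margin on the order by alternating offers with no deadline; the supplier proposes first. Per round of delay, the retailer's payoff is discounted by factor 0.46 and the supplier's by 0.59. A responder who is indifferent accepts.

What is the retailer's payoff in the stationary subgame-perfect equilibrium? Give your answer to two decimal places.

Let x be the supplier's share when the supplier proposes and y be the retailer's share when the retailer proposes.
The retailer accepts iff offered ≥ 0.46·y, so x = 120 − 0.46y. Symmetrically y = 120 − 0.59x.
Substituting: x = 120 − 0.46(120 − 0.59x), giving x(1 − 0.59·0.46) = 120(1 − 0.46).
So x = 120 × 0.54 / 0.7286 ≈ 88.9377, and the retailer receives 120 − x ≈ 31.0623.

31.06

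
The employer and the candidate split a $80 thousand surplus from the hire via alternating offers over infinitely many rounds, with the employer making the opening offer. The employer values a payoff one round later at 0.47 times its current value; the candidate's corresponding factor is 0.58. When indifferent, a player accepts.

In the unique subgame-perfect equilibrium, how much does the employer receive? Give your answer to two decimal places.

46.19

When the employer proposes, the candidate accepts any offer worth at least 0.58 times what the candidate would get by proposing next round; and vice versa.
This gives x = 80 − 0.58y and y = 80 − 0.47x, where x and y are each side's share when it proposes.
Hence (1 − 0.58·0.47)x = 80(1 − 0.58), i.e. 0.7274·x = 33.6.
x ≈ 46.1919; the candidate's share is 80 − x ≈ 33.8081.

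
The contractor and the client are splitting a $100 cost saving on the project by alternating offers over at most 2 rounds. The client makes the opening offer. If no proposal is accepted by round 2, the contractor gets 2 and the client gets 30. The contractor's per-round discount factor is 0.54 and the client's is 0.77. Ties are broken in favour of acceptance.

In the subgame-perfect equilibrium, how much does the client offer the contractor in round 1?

37.8

Round 2 (the contractor proposes): the client gets 30 if talks fail, so the contractor offers 30 and keeps 70.
Round 1 (the client proposes): the contractor can get 70 next round, worth 0.54 × 70 = 37.8 now. The client offers 37.8 and keeps 100 − 37.8 = 62.2.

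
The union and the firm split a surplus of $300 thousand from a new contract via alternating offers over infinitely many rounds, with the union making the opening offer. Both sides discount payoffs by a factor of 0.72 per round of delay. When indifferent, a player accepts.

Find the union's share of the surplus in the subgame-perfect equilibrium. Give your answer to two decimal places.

174.42

In a stationary SPE each proposer offers the other exactly their discounted continuation value.
If the union keeps x when proposing and the firm keeps y when proposing, then x = 300 − 0.72y and y = 300 − 0.72x.
Solving: x = 300(1 − 0.72) / (1 − 0.72·0.72) = 84 / 0.4816 ≈ 174.4186.
The firm gets 300 − 174.4186 ≈ 125.5814.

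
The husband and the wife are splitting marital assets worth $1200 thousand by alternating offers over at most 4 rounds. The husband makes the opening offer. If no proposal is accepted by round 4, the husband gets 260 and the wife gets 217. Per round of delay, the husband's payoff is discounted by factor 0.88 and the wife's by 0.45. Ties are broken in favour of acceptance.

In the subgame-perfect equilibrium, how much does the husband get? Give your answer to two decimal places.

967.69

Solve by backward induction from round 4.
Round 4 (the wife proposes): the husband gets 260 if talks fail, so the wife offers 260 and keeps 940.
Round 3 (the husband proposes): the wife can get 940 next round, worth 0.45 × 940 = 423 now; the husband offers that and keeps 777.
Round 2 (the wife proposes): the husband can get 777 next round, worth 0.88 × 777 = 683.76 now, so the wife offers 683.76, keeping 516.24.
Round 1 (the husband proposes): the wife can get 516.24 next round, worth 0.45 × 516.24 = 232.308 now, so the husband offers 232.308, keeping 967.692.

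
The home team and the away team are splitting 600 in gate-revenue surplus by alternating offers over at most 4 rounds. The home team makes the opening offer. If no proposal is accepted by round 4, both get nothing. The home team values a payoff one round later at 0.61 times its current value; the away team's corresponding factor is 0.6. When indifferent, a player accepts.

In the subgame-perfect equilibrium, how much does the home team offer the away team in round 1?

272.16

Round 4 (the away team proposes): rejection yields 0 for the home team; the away team offers 0 and keeps 600.
Round 3 (the home team proposes): the away team can get 600 next round, worth 0.6 × 600 = 360 now; the home team offers that and keeps 240.
Round 2 (the away team proposes): the home team can get 240 next round, worth 0.61 × 240 = 146.4 now, so the away team offers 146.4, keeping 453.6.
Round 1 (the home team proposes): the away team can get 453.6 next round, worth 0.6 × 453.6 = 272.16 now, so the home team offers 272.16, keeping 327.84.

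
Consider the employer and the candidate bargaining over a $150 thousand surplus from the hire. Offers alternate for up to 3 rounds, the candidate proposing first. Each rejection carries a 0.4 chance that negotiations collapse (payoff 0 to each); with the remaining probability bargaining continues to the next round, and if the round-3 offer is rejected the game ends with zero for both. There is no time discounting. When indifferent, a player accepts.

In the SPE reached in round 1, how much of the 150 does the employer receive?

Round 3 (the candidate proposes): rejection yields 0 for the employer; the candidate offers 0 and keeps 150.
Round 2 (the employer proposes): rejecting gives the candidate an expected 0.6 × 150 = 90. The employer offers 90 and keeps 150 − 90 = 60.
Round 1 (the candidate proposes): rejecting gives the employer an expected 0.6 × 60 = 36; the candidate offers that and keeps 114.

36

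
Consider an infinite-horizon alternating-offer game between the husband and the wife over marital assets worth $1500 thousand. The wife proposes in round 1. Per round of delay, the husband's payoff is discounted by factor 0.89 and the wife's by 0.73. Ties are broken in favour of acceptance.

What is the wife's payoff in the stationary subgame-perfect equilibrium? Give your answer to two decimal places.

471.02

Let x be the wife's share when the wife proposes and y be the husband's share when the husband proposes.
The husband accepts iff offered ≥ 0.89·y, so x = 1500 − 0.89y. Symmetrically y = 1500 − 0.73x.
Substituting: x = 1500 − 0.89(1500 − 0.73x), giving x(1 − 0.73·0.89) = 1500(1 − 0.89).
So x = 1500 × 0.11 / 0.3503 ≈ 471.0248, and the husband receives 1500 − x ≈ 1028.9752.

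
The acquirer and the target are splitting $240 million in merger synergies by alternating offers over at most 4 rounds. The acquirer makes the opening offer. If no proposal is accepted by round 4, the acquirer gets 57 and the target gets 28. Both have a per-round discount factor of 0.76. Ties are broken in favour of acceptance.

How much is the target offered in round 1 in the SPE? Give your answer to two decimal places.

Round 4 (the target proposes): the acquirer gets 57 if talks fail, so the target offers 57 and keeps 183.
Round 3 (the acquirer proposes): the target can get 183 next round, worth 0.76 × 183 = 139.08 now; the acquirer offers that and keeps 100.92.
Round 2 (the target proposes): the acquirer can get 100.92 next round, worth 0.76 × 100.92 = 76.6992 now. The target offers 76.6992 and keeps 240 − 76.6992 = 163.3008.
Round 1 (the acquirer proposes): the target can get 163.3008 next round, worth 0.76 × 163.3008 = 124.108608 now; the acquirer offers that and keeps 115.891392.

124.11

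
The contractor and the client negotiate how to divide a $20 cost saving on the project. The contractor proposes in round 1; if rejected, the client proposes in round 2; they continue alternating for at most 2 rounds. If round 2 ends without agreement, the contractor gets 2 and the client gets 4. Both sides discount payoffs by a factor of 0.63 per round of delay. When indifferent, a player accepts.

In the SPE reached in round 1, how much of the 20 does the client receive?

Round 2 (the client proposes): the contractor gets 2 if talks fail, so the client offers 2 and keeps 18.
Round 1 (the contractor proposes): the client can get 18 next round, worth 0.63 × 18 = 11.34 now; the contractor offers that and keeps 8.66.

11.34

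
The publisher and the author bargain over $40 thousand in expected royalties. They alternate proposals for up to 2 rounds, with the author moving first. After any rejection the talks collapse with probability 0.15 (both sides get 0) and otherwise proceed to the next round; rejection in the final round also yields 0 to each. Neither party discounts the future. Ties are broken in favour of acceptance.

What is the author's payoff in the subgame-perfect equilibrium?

By backward induction:
Round 2 (the publisher proposes): rejection yields 0 for the author; the publisher offers 0 and keeps 40.
Round 1 (the author proposes): rejecting gives the publisher an expected 0.85 × 40 = 34; the author offers that and keeps 6.

6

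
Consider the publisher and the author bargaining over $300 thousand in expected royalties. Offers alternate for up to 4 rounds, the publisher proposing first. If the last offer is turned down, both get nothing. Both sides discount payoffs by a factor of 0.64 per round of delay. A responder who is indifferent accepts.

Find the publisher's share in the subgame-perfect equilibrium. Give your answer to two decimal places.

152.24

Round 4 (the author proposes): the publisher will accept anything ≥ 0, so the author offers 0 and keeps 300.
Round 3 (the publisher proposes): the author can get 300 next round, worth 0.64 × 300 = 192 now, so the publisher offers 192, keeping 108.
Round 2 (the author proposes): the publisher can get 108 next round, worth 0.64 × 108 = 69.12 now; the author offers that and keeps 230.88.
Round 1 (the publisher proposes): the author can get 230.88 next round, worth 0.64 × 230.88 = 147.7632 now, so the publisher offers 147.7632, keeping 152.2368.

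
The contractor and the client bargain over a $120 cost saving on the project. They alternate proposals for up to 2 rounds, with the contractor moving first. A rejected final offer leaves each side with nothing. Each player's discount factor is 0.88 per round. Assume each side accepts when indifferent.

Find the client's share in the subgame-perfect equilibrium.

105.6

By backward induction:
Round 2 (the client proposes): the contractor will accept anything ≥ 0, so the client offers 0 and keeps 120.
Round 1 (the contractor proposes): the client can get 120 next round, worth 0.88 × 120 = 105.6 now; the contractor offers that and keeps 14.4.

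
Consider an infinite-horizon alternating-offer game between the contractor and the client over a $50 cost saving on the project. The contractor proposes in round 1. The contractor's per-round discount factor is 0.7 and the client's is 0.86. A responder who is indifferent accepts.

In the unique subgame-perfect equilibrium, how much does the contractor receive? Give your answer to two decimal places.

When the contractor proposes, the client accepts any offer worth at least 0.86 times what the client would get by proposing next round; and vice versa.
This gives x = 50 − 0.86y and y = 50 − 0.7x, where x and y are each side's share when it proposes.
Hence (1 − 0.86·0.7)x = 50(1 − 0.86), i.e. 0.398·x = 7.
x ≈ 17.5879; the client's share is 50 − x ≈ 32.4121.

17.59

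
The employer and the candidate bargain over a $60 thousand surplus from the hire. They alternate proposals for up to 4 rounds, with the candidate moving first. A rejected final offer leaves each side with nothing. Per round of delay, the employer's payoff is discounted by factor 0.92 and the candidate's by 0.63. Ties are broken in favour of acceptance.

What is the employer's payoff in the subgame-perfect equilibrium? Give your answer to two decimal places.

52.42

Round 4 (the employer proposes): the candidate will accept anything ≥ 0, so the employer offers 0 and keeps 60.
Round 3 (the candidate proposes): the employer can get 60 next round, worth 0.92 × 60 = 55.2 now, so the candidate offers 55.2, keeping 4.8.
Round 2 (the employer proposes): the candidate can get 4.8 next round, worth 0.63 × 4.8 = 3.024 now; the employer offers that and keeps 56.976.
Round 1 (the candidate proposes): the employer can get 56.976 next round, worth 0.92 × 56.976 = 52.41792 now; the candidate offers that and keeps 7.58208.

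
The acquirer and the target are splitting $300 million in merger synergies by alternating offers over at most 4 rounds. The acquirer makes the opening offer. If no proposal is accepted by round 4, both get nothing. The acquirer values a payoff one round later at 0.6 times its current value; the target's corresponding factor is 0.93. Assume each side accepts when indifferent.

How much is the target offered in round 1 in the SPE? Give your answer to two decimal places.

267.28

Work backward from the last round.
Round 4 (the target proposes): the acquirer will accept anything ≥ 0, so the target offers 0 and keeps 300.
Round 3 (the acquirer proposes): the target can get 300 next round, worth 0.93 × 300 = 279 now. The acquirer offers 279 and keeps 300 − 279 = 21.
Round 2 (the target proposes): the acquirer can get 21 next round, worth 0.6 × 21 = 12.6 now. The target offers 12.6 and keeps 300 − 12.6 = 287.4.
Round 1 (the acquirer proposes): the target can get 287.4 next round, worth 0.93 × 287.4 = 267.282 now; the acquirer offers that and keeps 32.718.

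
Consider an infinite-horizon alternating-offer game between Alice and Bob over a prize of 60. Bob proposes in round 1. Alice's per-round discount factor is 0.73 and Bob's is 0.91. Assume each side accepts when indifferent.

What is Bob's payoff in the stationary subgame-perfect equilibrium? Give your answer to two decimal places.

In a stationary SPE each proposer offers the other exactly their discounted continuation value.
If Bob keeps x when proposing and Alice keeps y when proposing, then x = 60 − 0.73y and y = 60 − 0.91x.
Solving: x = 60(1 − 0.73) / (1 − 0.91·0.73) = 16.2 / 0.3357 ≈ 48.2574.
Alice gets 60 − 48.2574 ≈ 11.7426.

48.26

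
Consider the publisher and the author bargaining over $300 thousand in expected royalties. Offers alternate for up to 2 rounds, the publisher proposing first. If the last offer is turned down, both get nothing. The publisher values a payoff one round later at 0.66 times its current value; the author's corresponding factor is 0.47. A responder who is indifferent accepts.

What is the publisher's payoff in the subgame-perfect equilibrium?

159

Solve by backward induction from round 2.
Round 2 (the author proposes): the publisher will accept anything ≥ 0, so the author offers 0 and keeps 300.
Round 1 (the publisher proposes): the author can get 300 next round, worth 0.47 × 300 = 141 now; the publisher offers that and keeps 159.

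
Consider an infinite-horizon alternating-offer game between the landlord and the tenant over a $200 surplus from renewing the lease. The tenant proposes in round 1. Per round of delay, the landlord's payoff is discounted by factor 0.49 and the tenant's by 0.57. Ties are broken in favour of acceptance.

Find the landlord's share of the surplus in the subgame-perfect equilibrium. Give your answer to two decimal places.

58.47

When the tenant proposes, the landlord accepts any offer worth at least 0.49 times what the landlord would get by proposing next round; and vice versa.
This gives x = 200 − 0.49y and y = 200 − 0.57x, where x and y are each side's share when it proposes.
Hence (1 − 0.49·0.57)x = 200(1 − 0.49), i.e. 0.7207·x = 102.
x ≈ 141.5291; the landlord's share is 200 − x ≈ 58.4709.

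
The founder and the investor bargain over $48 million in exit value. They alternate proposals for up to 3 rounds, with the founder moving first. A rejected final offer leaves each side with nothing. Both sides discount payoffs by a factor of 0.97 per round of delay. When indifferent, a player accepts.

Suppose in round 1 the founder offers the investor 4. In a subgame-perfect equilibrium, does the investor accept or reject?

Round 3 (the founder proposes): the investor will accept anything ≥ 0, so the founder offers 0 and keeps 48.
Round 2 (the investor proposes): the founder can get 48 next round, worth 0.97 × 48 = 46.56 now, so the investor offers 46.56, keeping 1.44.
So by rejecting in round 1, the investor gets 1.44 next round, worth 0.97 × 1.44 = 1.3968 now.
Offer 4 ≥ 1.3968, so the investor accepts.

Accept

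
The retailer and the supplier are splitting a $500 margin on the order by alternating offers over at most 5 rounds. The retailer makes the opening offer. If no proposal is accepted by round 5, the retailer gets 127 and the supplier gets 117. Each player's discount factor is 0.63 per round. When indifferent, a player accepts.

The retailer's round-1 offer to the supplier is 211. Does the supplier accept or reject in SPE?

Accept

Work out the supplier's continuation value if the offer is rejected.
Round 5 (the retailer proposes): the supplier gets 117 if talks fail, so the retailer offers 117 and keeps 383.
Round 4 (the supplier proposes): the retailer can get 383 next round, worth 0.63 × 383 = 241.29 now, so the supplier offers 241.29, keeping 258.71.
Round 3 (the retailer proposes): the supplier can get 258.71 next round, worth 0.63 × 258.71 = 162.9873 now, so the retailer offers 162.9873, keeping 337.0127.
Round 2 (the supplier proposes): the retailer can get 337.0127 next round, worth 0.63 × 337.0127 = 212.318001 now. The supplier offers 212.318001 and keeps 500 − 212.318001 = 287.681999.
So by rejecting in round 1, the supplier gets 287.681999 next round, worth 0.63 × 287.681999 = 181.23965937 now.
Offer 211 ≥ 181.23965937, so the supplier accepts.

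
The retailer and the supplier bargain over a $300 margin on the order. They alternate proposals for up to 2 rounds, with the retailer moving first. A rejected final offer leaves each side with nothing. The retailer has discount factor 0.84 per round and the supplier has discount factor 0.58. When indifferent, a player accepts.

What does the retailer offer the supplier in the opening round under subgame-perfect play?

174

Round 2 (the supplier proposes): the retailer will accept anything ≥ 0, so the supplier offers 0 and keeps 300.
Round 1 (the retailer proposes): the supplier can get 300 next round, worth 0.58 × 300 = 174 now. The retailer offers 174 and keeps 300 − 174 = 126.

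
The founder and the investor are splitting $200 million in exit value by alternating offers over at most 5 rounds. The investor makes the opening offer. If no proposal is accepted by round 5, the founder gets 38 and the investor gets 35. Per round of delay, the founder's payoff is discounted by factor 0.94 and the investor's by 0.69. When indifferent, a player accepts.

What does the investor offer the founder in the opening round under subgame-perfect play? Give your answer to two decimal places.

By backward induction:
Round 5 (the investor proposes): the founder gets 38 if talks fail, so the investor offers 38 and keeps 162.
Round 4 (the founder proposes): the investor can get 162 next round, worth 0.69 × 162 = 111.78 now, so the founder offers 111.78, keeping 88.22.
Round 3 (the investor proposes): the founder can get 88.22 next round, worth 0.94 × 88.22 = 82.9268 now; the investor offers that and keeps 117.0732.
Round 2 (the founder proposes): the investor can get 117.0732 next round, worth 0.69 × 117.0732 = 80.780508 now. The founder offers 80.780508 and keeps 200 − 80.780508 = 119.219492.
Round 1 (the investor proposes): the founder can get 119.219492 next round, worth 0.94 × 119.219492 = 112.06632248 now, so the investor offers 112.06632248, keeping 87.93367752.

112.07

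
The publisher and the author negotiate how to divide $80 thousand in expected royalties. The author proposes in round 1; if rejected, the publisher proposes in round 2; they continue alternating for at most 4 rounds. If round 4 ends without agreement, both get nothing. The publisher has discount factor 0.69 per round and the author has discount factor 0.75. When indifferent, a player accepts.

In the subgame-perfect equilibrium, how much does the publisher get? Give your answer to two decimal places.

42.37

Round 4 (the publisher proposes): the author will accept anything ≥ 0, so the publisher offers 0 and keeps 80.
Round 3 (the author proposes): the publisher can get 80 next round, worth 0.69 × 80 = 55.2 now; the author offers that and keeps 24.8.
Round 2 (the publisher proposes): the author can get 24.8 next round, worth 0.75 × 24.8 = 18.6 now; the publisher offers that and keeps 61.4.
Round 1 (the author proposes): the publisher can get 61.4 next round, worth 0.69 × 61.4 = 42.366 now. The author offers 42.366 and keeps 80 − 42.366 = 37.634.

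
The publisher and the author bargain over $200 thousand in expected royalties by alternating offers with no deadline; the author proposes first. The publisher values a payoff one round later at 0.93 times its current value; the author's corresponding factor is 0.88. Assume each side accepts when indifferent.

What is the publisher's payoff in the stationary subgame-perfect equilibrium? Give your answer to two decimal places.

When the author proposes, the publisher accepts any offer worth at least 0.93 times what the publisher would get by proposing next round; and vice versa.
This gives x = 200 − 0.93y and y = 200 − 0.88x, where x and y are each side's share when it proposes.
Hence (1 − 0.93·0.88)x = 200(1 − 0.93), i.e. 0.1816·x = 14.
x ≈ 77.0925; the publisher's share is 200 − x ≈ 122.9075.

122.91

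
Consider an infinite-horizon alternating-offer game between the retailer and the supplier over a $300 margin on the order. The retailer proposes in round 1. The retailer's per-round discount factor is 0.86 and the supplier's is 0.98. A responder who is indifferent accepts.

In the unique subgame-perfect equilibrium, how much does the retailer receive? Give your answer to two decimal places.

38.17

When the retailer proposes, the supplier accepts any offer worth at least 0.98 times what the supplier would get by proposing next round; and vice versa.
This gives x = 300 − 0.98y and y = 300 − 0.86x, where x and y are each side's share when it proposes.
Hence (1 − 0.98·0.86)x = 300(1 − 0.98), i.e. 0.1572·x = 6.
x ≈ 38.1679; the supplier's share is 300 − x ≈ 261.8321.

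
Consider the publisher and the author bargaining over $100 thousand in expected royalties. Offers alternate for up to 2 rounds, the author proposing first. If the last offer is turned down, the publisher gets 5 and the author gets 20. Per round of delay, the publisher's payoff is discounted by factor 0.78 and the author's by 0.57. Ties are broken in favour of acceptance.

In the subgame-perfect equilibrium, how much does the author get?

Round 2 (the publisher proposes): the author gets 20 if talks fail, so the publisher offers 20 and keeps 80.
Round 1 (the author proposes): the publisher can get 80 next round, worth 0.78 × 80 = 62.4 now, so the author offers 62.4, keeping 37.6.

37.6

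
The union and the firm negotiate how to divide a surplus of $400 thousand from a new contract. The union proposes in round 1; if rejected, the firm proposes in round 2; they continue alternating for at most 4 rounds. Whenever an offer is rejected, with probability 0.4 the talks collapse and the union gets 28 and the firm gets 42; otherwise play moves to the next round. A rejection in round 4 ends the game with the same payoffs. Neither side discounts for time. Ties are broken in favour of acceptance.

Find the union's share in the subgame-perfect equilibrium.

207.52

Round 4 (the firm proposes): the union gets 28 if talks fail, so the firm offers 28 and keeps 372.
Round 3 (the union proposes): rejecting gives the firm an expected 0.6 × 372 + 0.4 × 42 = 240, so the union offers 240, keeping 160.
Round 2 (the firm proposes): rejecting gives the union an expected 0.6 × 160 + 0.4 × 28 = 107.2, so the firm offers 107.2, keeping 292.8.
Round 1 (the union proposes): rejecting gives the firm an expected 0.6 × 292.8 + 0.4 × 42 = 192.48, so the union offers 192.48, keeping 207.52.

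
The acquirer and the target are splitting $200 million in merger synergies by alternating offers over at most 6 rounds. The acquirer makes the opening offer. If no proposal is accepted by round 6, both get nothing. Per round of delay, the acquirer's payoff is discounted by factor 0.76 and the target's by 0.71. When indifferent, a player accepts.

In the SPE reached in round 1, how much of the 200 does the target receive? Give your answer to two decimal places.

Round 6 (the target proposes): the acquirer will accept anything ≥ 0, so the target offers 0 and keeps 200.
Round 5 (the acquirer proposes): the target can get 200 next round, worth 0.71 × 200 = 142 now; the acquirer offers that and keeps 58.
Round 4 (the target proposes): the acquirer can get 58 next round, worth 0.76 × 58 = 44.08 now, so the target offers 44.08, keeping 155.92.
Round 3 (the acquirer proposes): the target can get 155.92 next round, worth 0.71 × 155.92 = 110.7032 now, so the acquirer offers 110.7032, keeping 89.2968.
Round 2 (the target proposes): the acquirer can get 89.2968 next round, worth 0.76 × 89.2968 = 67.865568 now. The target offers 67.865568 and keeps 200 − 67.865568 = 132.134432.
Round 1 (the acquirer proposes): the target can get 132.134432 next round, worth 0.71 × 132.134432 = 93.81544672 now. The acquirer offers 93.81544672 and keeps 200 − 93.81544672 = 106.18455328.

93.82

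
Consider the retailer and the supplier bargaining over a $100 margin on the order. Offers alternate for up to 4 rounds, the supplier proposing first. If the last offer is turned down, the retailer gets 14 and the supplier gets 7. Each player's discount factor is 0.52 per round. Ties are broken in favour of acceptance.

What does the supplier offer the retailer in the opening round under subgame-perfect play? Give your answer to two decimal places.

38.04

Round 4 (the retailer proposes): the supplier gets 7 if talks fail, so the retailer offers 7 and keeps 93.
Round 3 (the supplier proposes): the retailer can get 93 next round, worth 0.52 × 93 = 48.36 now, so the supplier offers 48.36, keeping 51.64.
Round 2 (the retailer proposes): the supplier can get 51.64 next round, worth 0.52 × 51.64 = 26.8528 now; the retailer offers that and keeps 73.1472.
Round 1 (the supplier proposes): the retailer can get 73.1472 next round, worth 0.52 × 73.1472 = 38.036544 now. The supplier offers 38.036544 and keeps 100 − 38.036544 = 61.963456.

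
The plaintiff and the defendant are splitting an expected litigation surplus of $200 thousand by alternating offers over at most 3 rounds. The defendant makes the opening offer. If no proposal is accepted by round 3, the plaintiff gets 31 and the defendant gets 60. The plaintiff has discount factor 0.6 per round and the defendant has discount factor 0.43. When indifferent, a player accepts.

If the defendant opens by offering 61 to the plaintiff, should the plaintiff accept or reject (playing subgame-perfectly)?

Work out the plaintiff's continuation value if the offer is rejected.
Round 3 (the defendant proposes): the plaintiff gets 31 if talks fail, so the defendant offers 31 and keeps 169.
Round 2 (the plaintiff proposes): the defendant can get 169 next round, worth 0.43 × 169 = 72.67 now. The plaintiff offers 72.67 and keeps 200 − 72.67 = 127.33.
So by rejecting in round 1, the plaintiff gets 127.33 next round, worth 0.6 × 127.33 = 76.398 now.
Offer 61 < 76.398, so the plaintiff rejects.

Reject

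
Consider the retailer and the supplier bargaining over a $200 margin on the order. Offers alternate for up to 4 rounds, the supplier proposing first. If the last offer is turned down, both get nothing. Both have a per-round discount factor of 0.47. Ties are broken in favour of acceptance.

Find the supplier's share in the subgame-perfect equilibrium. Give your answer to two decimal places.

129.42

Round 4 (the retailer proposes): the supplier will accept anything ≥ 0, so the retailer offers 0 and keeps 200.
Round 3 (the supplier proposes): the retailer can get 200 next round, worth 0.47 × 200 = 94 now. The supplier offers 94 and keeps 200 − 94 = 106.
Round 2 (the retailer proposes): the supplier can get 106 next round, worth 0.47 × 106 = 49.82 now; the retailer offers that and keeps 150.18.
Round 1 (the supplier proposes): the retailer can get 150.18 next round, worth 0.47 × 150.18 = 70.5846 now, so the supplier offers 70.5846, keeping 129.4154.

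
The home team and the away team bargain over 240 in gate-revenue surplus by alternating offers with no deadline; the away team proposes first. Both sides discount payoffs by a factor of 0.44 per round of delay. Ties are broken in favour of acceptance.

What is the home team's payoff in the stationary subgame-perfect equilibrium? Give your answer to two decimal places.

73.33

When the away team proposes, the home team accepts any offer worth at least 0.44 times what the home team would get by proposing next round; and vice versa.
This gives x = 240 − 0.44y and y = 240 − 0.44x, where x and y are each side's share when it proposes.
Hence (1 − 0.44·0.44)x = 240(1 − 0.44), i.e. 0.8064·x = 134.4.
x ≈ 166.6667; the home team's share is 240 − x ≈ 73.3333.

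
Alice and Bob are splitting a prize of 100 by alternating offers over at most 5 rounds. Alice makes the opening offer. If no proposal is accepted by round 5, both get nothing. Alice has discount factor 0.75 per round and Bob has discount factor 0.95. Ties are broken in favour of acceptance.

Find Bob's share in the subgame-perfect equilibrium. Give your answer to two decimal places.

Solve by backward induction from round 5.
Round 5 (Alice proposes): Bob will accept anything ≥ 0, so Alice offers 0 and keeps 100.
Round 4 (Bob proposes): Alice can get 100 next round, worth 0.75 × 100 = 75 now. Bob offers 75 and keeps 100 − 75 = 25.
Round 3 (Alice proposes): Bob can get 25 next round, worth 0.95 × 25 = 23.75 now; Alice offers that and keeps 76.25.
Round 2 (Bob proposes): Alice can get 76.25 next round, worth 0.75 × 76.25 = 57.1875 now. Bob offers 57.1875 and keeps 100 − 57.1875 = 42.8125.
Round 1 (Alice proposes): Bob can get 42.8125 next round, worth 0.95 × 42.8125 = 40.671875 now, so Alice offers 40.671875, keeping 59.328125.

40.67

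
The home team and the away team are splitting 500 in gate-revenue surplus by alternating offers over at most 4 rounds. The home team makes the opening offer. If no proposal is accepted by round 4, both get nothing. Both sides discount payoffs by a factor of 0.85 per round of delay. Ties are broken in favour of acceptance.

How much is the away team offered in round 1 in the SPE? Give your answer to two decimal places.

By backward induction:
Round 4 (the away team proposes): the home team will accept anything ≥ 0, so the away team offers 0 and keeps 500.
Round 3 (the home team proposes): the away team can get 500 next round, worth 0.85 × 500 = 425 now, so the home team offers 425, keeping 75.
Round 2 (the away team proposes): the home team can get 75 next round, worth 0.85 × 75 = 63.75 now. The away team offers 63.75 and keeps 500 − 63.75 = 436.25.
Round 1 (the home team proposes): the away team can get 436.25 next round, worth 0.85 × 436.25 = 370.8125 now, so the home team offers 370.8125, keeping 129.1875.

370.81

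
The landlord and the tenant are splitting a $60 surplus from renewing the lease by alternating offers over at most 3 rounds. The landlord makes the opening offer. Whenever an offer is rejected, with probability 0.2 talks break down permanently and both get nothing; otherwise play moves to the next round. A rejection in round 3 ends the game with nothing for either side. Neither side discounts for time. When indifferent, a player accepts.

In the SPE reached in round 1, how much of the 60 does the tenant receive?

9.6

Round 3 (the landlord proposes): the tenant will accept anything ≥ 0, so the landlord offers 0 and keeps 60.
Round 2 (the tenant proposes): rejecting gives the landlord an expected 0.8 × 60 = 48. The tenant offers 48 and keeps 60 − 48 = 12.
Round 1 (the landlord proposes): rejecting gives the tenant an expected 0.8 × 12 = 9.6. The landlord offers 9.6 and keeps 60 − 9.6 = 50.4.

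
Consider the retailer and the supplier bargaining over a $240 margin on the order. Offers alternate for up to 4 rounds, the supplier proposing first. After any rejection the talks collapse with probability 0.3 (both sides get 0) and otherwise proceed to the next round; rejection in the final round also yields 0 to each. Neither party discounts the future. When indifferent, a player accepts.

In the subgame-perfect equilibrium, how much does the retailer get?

Round 4 (the retailer proposes): the supplier will accept anything ≥ 0, so the retailer offers 0 and keeps 240.
Round 3 (the supplier proposes): rejecting gives the retailer an expected 0.7 × 240 = 168. The supplier offers 168 and keeps 240 − 168 = 72.
Round 2 (the retailer proposes): rejecting gives the supplier an expected 0.7 × 72 = 50.4, so the retailer offers 50.4, keeping 189.6.
Round 1 (the supplier proposes): rejecting gives the retailer an expected 0.7 × 189.6 = 132.72; the supplier offers that and keeps 107.28.

132.72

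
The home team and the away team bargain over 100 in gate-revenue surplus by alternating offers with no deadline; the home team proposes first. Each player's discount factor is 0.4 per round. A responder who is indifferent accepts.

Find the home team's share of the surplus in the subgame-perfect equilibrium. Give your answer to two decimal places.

71.43

When the home team proposes, the away team accepts any offer worth at least 0.4 times what the away team would get by proposing next round; and vice versa.
This gives x = 100 − 0.4y and y = 100 − 0.4x, where x and y are each side's share when it proposes.
Hence (1 − 0.4·0.4)x = 100(1 − 0.4), i.e. 0.84·x = 60.
x ≈ 71.4286; the away team's share is 100 − x ≈ 28.5714.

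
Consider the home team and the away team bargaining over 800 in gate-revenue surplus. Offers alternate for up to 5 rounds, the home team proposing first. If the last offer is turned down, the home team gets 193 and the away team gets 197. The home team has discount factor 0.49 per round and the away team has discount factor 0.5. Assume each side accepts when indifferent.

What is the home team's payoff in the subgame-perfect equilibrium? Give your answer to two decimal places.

534.20

Solve by backward induction from round 5.
Round 5 (the home team proposes): the away team gets 197 if talks fail, so the home team offers 197 and keeps 603.
Round 4 (the away team proposes): the home team can get 603 next round, worth 0.49 × 603 = 295.47 now; the away team offers that and keeps 504.53.
Round 3 (the home team proposes): the away team can get 504.53 next round, worth 0.5 × 504.53 = 252.265 now. The home team offers 252.265 and keeps 800 − 252.265 = 547.735.
Round 2 (the away team proposes): the home team can get 547.735 next round, worth 0.49 × 547.735 = 268.39015 now; the away team offers that and keeps 531.60985.
Round 1 (the home team proposes): the away team can get 531.60985 next round, worth 0.5 × 531.60985 = 265.804925 now, so the home team offers 265.804925, keeping 534.195075.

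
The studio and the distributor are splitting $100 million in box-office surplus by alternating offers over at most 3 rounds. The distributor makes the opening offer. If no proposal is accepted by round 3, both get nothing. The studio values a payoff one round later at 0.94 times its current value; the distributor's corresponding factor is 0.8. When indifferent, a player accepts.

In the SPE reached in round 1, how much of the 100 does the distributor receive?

81.2

Round 3 (the distributor proposes): the studio will accept anything ≥ 0, so the distributor offers 0 and keeps 100.
Round 2 (the studio proposes): the distributor can get 100 next round, worth 0.8 × 100 = 80 now; the studio offers that and keeps 20.
Round 1 (the distributor proposes): the studio can get 20 next round, worth 0.94 × 20 = 18.8 now. The distributor offers 18.8 and keeps 100 − 18.8 = 81.2.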